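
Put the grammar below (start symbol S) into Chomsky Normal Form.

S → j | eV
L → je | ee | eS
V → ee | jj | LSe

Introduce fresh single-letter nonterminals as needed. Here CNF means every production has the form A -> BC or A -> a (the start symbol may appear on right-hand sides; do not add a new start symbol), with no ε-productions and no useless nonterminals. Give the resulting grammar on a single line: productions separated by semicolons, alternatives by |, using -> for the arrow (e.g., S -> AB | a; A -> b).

S -> j | AV; A -> e; B -> j; C -> SA; L -> AA | AS | BA; V -> AA | BB | LC

No ε-productions.
No unit productions to eliminate.
TERM: introduce A -> e, B -> j and substitute in every rule of length ≥2.
BIN: V -> LSA becomes V -> LC, C -> SA.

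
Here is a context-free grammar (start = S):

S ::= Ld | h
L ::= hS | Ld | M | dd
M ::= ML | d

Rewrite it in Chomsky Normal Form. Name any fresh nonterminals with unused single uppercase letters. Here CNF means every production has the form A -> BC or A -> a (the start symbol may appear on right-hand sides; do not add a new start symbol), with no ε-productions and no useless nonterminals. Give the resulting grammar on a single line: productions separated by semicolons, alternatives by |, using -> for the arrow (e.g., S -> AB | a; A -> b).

S -> h | LA; A -> d; B -> h; L -> d | AA | BS | LA | ML; M -> d | ML

No ε-productions.
After unit-elimination: S -> h | Ld; L -> d | Ld | ML | dd | hS; M -> d | ML.
TERM: introduce A -> d, B -> h and substitute in every rule of length ≥2.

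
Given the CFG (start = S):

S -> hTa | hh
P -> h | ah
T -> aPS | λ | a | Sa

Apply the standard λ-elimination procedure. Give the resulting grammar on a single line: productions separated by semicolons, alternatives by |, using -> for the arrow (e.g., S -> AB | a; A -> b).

Nullable set: {T}.
S -> hTa: T nullable, giving hTa | ha.
Drop T -> λ.
Unchanged (no nullable symbols): S -> hh; P -> ah; P -> h; T -> Sa; T -> a; T -> aPS.

S -> ha | hh | hTa; P -> h | ah; T -> a | Sa | aPS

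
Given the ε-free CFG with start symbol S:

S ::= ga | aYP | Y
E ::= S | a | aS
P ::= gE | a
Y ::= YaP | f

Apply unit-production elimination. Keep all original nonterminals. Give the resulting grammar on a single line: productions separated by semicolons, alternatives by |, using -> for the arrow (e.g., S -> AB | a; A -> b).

Unit productions: E->S, S->Y.
Unit pairs (A ⇒* B via units): (E,S), (E,Y), (S,Y).
S: inherits non-unit rules of {S, Y} → YaP | aYP | f | ga.
E: inherits non-unit rules of {E, S, Y} → YaP | a | aS | aYP | f | ga.
P: inherits non-unit rules of {P} → a | gE.
Y: inherits non-unit rules of {Y} → YaP | f.

S -> f | ga | YaP | aYP; E -> a | f | aS | ga | YaP | aYP; P -> a | gE; Y -> f | YaP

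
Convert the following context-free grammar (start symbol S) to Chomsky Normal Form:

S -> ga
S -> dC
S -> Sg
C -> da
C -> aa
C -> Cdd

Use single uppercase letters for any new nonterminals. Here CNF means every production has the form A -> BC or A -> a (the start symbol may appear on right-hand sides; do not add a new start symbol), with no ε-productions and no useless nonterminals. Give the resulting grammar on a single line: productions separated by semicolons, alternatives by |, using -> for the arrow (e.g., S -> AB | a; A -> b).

S -> AC | DB | SD; A -> d; B -> a; C -> AB | BB | CE; D -> g; E -> AA

No ε-productions.
No unit productions to eliminate.
TERM: introduce B -> a, A -> d, D -> g and substitute in every rule of length ≥2.
BIN: C -> CAA becomes C -> CE, E -> AA.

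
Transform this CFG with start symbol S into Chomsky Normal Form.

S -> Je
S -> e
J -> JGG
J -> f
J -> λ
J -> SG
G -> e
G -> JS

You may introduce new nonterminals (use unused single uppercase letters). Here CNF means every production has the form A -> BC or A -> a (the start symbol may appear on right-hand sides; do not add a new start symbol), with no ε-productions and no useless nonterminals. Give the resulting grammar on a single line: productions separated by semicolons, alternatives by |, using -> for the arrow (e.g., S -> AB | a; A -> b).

Nullable: {J}; after ε-elimination: S -> e | Je; G -> S | e | JS; J -> f | GG | SG | JGG.
After unit-elimination: S -> e | Je; G -> e | JS | Je; J -> f | GG | SG | JGG.
TERM: introduce A -> e and substitute in every rule of length ≥2.
BIN: J -> JGG becomes J -> JB, B -> GG.

S -> e | JA; A -> e; B -> GG; G -> e | JA | JS; J -> f | GG | JB | SG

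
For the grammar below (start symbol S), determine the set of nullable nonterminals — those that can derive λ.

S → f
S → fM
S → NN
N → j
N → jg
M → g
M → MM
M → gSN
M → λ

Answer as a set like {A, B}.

{M}

Directly nullable (have an ε-rule): {M}.
Not nullable: N, S — each has a terminal in every rule's right-hand side or depends on a non-nullable symbol.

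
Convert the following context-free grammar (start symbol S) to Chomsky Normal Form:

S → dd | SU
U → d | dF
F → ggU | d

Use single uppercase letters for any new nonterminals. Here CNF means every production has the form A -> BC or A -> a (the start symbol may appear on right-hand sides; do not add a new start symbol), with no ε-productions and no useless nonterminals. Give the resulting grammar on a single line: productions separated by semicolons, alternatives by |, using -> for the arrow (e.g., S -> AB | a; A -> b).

No ε-productions.
No unit productions to eliminate.
TERM: introduce B -> d, A -> g and substitute in every rule of length ≥2.
BIN: F -> AAU becomes F -> AC, C -> AU.

S -> BB | SU; A -> g; B -> d; C -> AU; F -> d | AC; U -> d | BF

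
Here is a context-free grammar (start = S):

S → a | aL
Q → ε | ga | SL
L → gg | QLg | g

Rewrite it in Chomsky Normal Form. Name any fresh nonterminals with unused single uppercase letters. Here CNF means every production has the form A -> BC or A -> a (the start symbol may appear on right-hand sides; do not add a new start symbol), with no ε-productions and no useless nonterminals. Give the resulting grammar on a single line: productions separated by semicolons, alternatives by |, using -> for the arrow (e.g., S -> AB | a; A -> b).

Nullable: {Q}; after ε-elimination: S -> a | aL; L -> g | Lg | gg | QLg; Q -> SL | ga.
No unit productions to eliminate.
TERM: introduce B -> a, A -> g and substitute in every rule of length ≥2.
BIN: L -> QLA becomes L -> QC, C -> LA.

S -> a | BL; A -> g; B -> a; C -> LA; L -> g | AA | LA | QC; Q -> AB | SL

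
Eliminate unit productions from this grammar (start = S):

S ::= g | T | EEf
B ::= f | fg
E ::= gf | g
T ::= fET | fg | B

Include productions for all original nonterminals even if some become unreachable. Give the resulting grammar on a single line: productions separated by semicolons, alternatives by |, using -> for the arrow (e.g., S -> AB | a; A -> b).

S -> f | g | fg | EEf | fET; B -> f | fg; E -> g | gf; T -> f | fg | fET

Unit productions: S->T, T->B.
Unit pairs (A ⇒* B via units): (S,B), (S,T), (T,B).
S: inherits non-unit rules of {B, S, T} → EEf | f | fET | fg | g.
B: inherits non-unit rules of {B} → f | fg.
E: inherits non-unit rules of {E} → g | gf.
T: inherits non-unit rules of {B, T} → f | fET | fg.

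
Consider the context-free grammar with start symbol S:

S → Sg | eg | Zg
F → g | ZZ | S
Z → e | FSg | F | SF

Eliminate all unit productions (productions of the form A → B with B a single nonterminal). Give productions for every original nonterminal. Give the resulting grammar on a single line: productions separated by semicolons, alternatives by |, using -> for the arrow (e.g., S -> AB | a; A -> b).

Unit productions: F->S, Z->F.
Unit pairs (A ⇒* B via units): (F,S), (Z,F), (Z,S).
S: inherits non-unit rules of {S} → Sg | Zg | eg.
F: inherits non-unit rules of {F, S} → Sg | ZZ | Zg | eg | g.
Z: inherits non-unit rules of {F, S, Z} → FSg | SF | Sg | ZZ | Zg | e | eg | g.

S -> Sg | Zg | eg; F -> g | Sg | ZZ | Zg | eg; Z -> e | g | SF | Sg | ZZ | Zg | eg | FSg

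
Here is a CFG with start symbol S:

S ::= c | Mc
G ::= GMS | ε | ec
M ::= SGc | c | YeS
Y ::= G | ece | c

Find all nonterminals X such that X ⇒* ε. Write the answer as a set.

{G, Y}

Directly nullable (have an ε-rule): {G}.
Y is nullable via Y -> G (every symbol on the right is already known nullable).
Not nullable: M, S — each has a terminal in every rule's right-hand side or depends on a non-nullable symbol.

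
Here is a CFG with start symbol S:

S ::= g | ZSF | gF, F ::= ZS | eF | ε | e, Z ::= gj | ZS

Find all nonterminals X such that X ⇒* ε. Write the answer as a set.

{F}

Directly nullable (have an ε-rule): {F}.
Not nullable: S, Z — each has a terminal in every rule's right-hand side or depends on a non-nullable symbol.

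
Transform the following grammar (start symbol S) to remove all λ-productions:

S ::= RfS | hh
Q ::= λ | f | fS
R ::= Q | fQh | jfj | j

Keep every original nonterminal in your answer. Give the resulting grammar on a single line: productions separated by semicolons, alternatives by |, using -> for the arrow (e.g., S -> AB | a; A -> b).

Nullable set: {Q, R}.
S -> RfS: R nullable, giving RfS | fS.
Drop Q -> λ.
R -> Q: Q nullable, giving Q.
R -> fQh: Q nullable, giving fQh | fh.
Unchanged (no nullable symbols): S -> hh; Q -> f; Q -> fS; R -> j; R -> jfj.

S -> fS | hh | RfS; Q -> f | fS; R -> Q | j | fh | fQh | jfj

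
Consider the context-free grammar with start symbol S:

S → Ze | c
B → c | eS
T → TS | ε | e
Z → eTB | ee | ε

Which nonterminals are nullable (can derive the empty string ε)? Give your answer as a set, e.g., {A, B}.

Directly nullable (have an ε-rule): {T, Z}.
Not nullable: B, S — each has a terminal in every rule's right-hand side or depends on a non-nullable symbol.

{T, Z}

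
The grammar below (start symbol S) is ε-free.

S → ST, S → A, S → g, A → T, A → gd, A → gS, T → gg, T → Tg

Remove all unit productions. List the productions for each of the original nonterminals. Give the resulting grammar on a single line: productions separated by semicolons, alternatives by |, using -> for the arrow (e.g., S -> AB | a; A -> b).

Unit productions: A->T, S->A.
Unit pairs (A ⇒* B via units): (A,T), (S,A), (S,T).
S: inherits non-unit rules of {A, S, T} → ST | Tg | g | gS | gd | gg.
A: inherits non-unit rules of {A, T} → Tg | gS | gd | gg.
T: inherits non-unit rules of {T} → Tg | gg.

S -> g | ST | Tg | gS | gd | gg; A -> Tg | gS | gd | gg; T -> Tg | gg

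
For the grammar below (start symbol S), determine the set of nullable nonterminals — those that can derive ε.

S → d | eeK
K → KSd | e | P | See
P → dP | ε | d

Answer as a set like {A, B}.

Directly nullable (have an ε-rule): {P}.
K is nullable via K -> P (every symbol on the right is already known nullable).
Not nullable: S — each has a terminal in every rule's right-hand side or depends on a non-nullable symbol.

{K, P}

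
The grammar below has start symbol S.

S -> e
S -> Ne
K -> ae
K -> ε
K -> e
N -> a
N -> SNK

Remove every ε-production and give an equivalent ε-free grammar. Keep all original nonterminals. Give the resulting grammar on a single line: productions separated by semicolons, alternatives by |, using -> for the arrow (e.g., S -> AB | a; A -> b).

Nullable set: {K}.
Drop K -> ε.
N -> SNK: K nullable, giving SN | SNK.
Unchanged (no nullable symbols): S -> Ne; S -> e; K -> ae; K -> e; N -> a.

S -> e | Ne; K -> e | ae; N -> a | SN | SNK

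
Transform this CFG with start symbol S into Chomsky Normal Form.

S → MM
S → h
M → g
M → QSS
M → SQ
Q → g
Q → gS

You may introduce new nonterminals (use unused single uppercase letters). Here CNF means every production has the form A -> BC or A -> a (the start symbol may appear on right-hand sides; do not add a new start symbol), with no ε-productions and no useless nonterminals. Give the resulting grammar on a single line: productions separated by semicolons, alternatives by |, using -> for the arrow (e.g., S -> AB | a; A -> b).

S -> h | MM; A -> g; B -> SS; M -> g | QB | SQ; Q -> g | AS

No ε-productions.
No unit productions to eliminate.
TERM: introduce A -> g and substitute in every rule of length ≥2.
BIN: M -> QSS becomes M -> QB, B -> SS.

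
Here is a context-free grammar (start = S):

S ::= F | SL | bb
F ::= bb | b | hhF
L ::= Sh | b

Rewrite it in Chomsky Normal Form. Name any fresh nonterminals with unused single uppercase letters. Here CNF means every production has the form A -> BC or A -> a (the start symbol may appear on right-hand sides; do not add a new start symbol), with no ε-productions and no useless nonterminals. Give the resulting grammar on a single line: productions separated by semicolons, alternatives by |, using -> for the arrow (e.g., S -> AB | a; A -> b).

No ε-productions.
After unit-elimination: S -> b | SL | bb | hhF; F -> b | bb | hhF; L -> b | Sh.
TERM: introduce A -> b, B -> h and substitute in every rule of length ≥2.
BIN: F -> BBF becomes F -> BC, C -> BF; S -> BBF becomes S -> BD, D -> BF.

S -> b | AA | BD | SL; A -> b; B -> h; C -> BF; D -> BF; F -> b | AA | BC; L -> b | SB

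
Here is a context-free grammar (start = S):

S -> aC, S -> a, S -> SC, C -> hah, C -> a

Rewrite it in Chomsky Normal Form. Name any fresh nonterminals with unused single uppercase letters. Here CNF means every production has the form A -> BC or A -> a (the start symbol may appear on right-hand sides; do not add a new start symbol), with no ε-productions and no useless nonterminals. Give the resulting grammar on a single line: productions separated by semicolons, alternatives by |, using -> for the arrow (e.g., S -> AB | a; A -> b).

No ε-productions.
No unit productions to eliminate.
TERM: introduce B -> a, A -> h and substitute in every rule of length ≥2.
BIN: C -> ABA becomes C -> AD, D -> BA.

S -> a | BC | SC; A -> h; B -> a; C -> a | AD; D -> BA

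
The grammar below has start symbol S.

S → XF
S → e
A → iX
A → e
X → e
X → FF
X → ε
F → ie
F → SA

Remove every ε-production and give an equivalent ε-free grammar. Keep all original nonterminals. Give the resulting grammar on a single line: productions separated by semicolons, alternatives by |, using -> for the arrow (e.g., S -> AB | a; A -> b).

Nullable set: {X}.
S -> XF: X nullable, giving F | XF.
A -> iX: X nullable, giving i | iX.
Drop X -> ε.
Unchanged (no nullable symbols): S -> e; A -> e; F -> SA; F -> ie; X -> FF; X -> e.

S -> F | e | XF; A -> e | i | iX; F -> SA | ie; X -> e | FF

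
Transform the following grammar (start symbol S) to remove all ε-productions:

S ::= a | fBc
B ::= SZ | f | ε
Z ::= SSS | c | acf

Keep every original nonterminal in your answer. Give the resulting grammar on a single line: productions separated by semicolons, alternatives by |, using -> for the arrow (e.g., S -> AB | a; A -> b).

Nullable set: {B}.
S -> fBc: B nullable, giving fBc | fc.
Drop B -> ε.
Unchanged (no nullable symbols): S -> a; B -> SZ; B -> f; Z -> SSS; Z -> acf; Z -> c.

S -> a | fc | fBc; B -> f | SZ; Z -> c | SSS | acf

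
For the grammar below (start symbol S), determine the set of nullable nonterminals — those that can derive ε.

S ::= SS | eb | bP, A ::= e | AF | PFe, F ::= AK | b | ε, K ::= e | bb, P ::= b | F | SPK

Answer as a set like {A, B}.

{F, P}

Directly nullable (have an ε-rule): {F}.
P is nullable via P -> F (every symbol on the right is already known nullable).
Not nullable: A, K, S — each has a terminal in every rule's right-hand side or depends on a non-nullable symbol.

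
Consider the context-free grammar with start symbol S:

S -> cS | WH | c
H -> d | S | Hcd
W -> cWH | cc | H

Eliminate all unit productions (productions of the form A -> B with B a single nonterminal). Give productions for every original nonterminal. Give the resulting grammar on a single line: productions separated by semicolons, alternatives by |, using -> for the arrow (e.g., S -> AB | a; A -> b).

Unit productions: H->S, W->H.
Unit pairs (A ⇒* B via units): (H,S), (W,H), (W,S).
S: inherits non-unit rules of {S} → WH | c | cS.
H: inherits non-unit rules of {H, S} → Hcd | WH | c | cS | d.
W: inherits non-unit rules of {H, S, W} → Hcd | WH | c | cS | cWH | cc | d.

S -> c | WH | cS; H -> c | d | WH | cS | Hcd; W -> c | d | WH | cS | cc | Hcd | cWH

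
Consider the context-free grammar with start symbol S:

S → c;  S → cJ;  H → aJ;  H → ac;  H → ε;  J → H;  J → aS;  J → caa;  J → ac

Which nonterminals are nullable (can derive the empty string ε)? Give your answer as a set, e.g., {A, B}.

{H, J}

Directly nullable (have an ε-rule): {H}.
J is nullable via J -> H (every symbol on the right is already known nullable).
Not nullable: S — each has a terminal in every rule's right-hand side or depends on a non-nullable symbol.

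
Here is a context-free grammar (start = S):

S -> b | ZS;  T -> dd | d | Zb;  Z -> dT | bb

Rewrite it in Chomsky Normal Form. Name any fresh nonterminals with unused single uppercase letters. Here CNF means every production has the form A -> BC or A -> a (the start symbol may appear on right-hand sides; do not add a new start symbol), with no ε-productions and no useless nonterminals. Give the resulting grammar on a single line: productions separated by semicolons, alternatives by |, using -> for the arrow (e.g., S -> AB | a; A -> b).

No ε-productions.
No unit productions to eliminate.
TERM: introduce A -> b, B -> d and substitute in every rule of length ≥2.

S -> b | ZS; A -> b; B -> d; T -> d | BB | ZA; Z -> AA | BT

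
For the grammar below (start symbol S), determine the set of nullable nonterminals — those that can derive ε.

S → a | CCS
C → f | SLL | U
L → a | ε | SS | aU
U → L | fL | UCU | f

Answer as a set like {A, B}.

Directly nullable (have an ε-rule): {L}.
U is nullable via U -> L (every symbol on the right is already known nullable).
C is nullable via C -> U (every symbol on the right is already known nullable).
Not nullable: S — each has a terminal in every rule's right-hand side or depends on a non-nullable symbol.

{C, L, U}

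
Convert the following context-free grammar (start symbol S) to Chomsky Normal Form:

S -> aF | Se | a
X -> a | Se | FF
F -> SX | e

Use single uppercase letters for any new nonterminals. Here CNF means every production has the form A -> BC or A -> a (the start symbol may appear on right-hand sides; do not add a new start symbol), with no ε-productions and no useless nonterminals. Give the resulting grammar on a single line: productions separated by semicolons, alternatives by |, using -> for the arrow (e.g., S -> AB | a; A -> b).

No ε-productions.
No unit productions to eliminate.
TERM: introduce B -> a, A -> e and substitute in every rule of length ≥2.

S -> a | BF | SA; A -> e; B -> a; F -> e | SX; X -> a | FF | SA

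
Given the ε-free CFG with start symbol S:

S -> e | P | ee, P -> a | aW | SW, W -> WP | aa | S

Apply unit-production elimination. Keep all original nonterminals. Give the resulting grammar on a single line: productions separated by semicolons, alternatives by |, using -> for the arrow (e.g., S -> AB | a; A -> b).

Unit productions: S->P, W->S.
Unit pairs (A ⇒* B via units): (S,P), (W,P), (W,S).
S: inherits non-unit rules of {P, S} → SW | a | aW | e | ee.
P: inherits non-unit rules of {P} → SW | a | aW.
W: inherits non-unit rules of {P, S, W} → SW | WP | a | aW | aa | e | ee.

S -> a | e | SW | aW | ee; P -> a | SW | aW; W -> a | e | SW | WP | aW | aa | ee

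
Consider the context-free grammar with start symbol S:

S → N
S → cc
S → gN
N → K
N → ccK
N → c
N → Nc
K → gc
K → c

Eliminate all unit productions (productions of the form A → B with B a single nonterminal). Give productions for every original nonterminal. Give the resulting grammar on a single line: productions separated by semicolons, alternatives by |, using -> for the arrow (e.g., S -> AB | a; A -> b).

S -> c | Nc | cc | gN | gc | ccK; K -> c | gc; N -> c | Nc | gc | ccK

Unit productions: N->K, S->N.
Unit pairs (A ⇒* B via units): (N,K), (S,K), (S,N).
S: inherits non-unit rules of {K, N, S} → Nc | c | cc | ccK | gN | gc.
K: inherits non-unit rules of {K} → c | gc.
N: inherits non-unit rules of {K, N} → Nc | c | ccK | gc.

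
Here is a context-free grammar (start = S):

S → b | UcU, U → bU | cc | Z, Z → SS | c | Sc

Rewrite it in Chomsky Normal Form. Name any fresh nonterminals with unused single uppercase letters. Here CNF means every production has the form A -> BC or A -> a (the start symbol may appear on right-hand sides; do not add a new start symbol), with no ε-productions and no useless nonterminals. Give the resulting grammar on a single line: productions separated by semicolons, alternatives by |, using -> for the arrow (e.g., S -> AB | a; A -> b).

S -> b | UC; A -> c; B -> b; C -> AU; U -> c | AA | BU | SA | SS

No ε-productions.
After unit-elimination: S -> b | UcU; U -> c | SS | Sc | bU | cc; Z -> c | SS | Sc.
TERM: introduce B -> b, A -> c and substitute in every rule of length ≥2.
BIN: S -> UAU becomes S -> UC, C -> AU.
Drop unreachable/unproductive: Z.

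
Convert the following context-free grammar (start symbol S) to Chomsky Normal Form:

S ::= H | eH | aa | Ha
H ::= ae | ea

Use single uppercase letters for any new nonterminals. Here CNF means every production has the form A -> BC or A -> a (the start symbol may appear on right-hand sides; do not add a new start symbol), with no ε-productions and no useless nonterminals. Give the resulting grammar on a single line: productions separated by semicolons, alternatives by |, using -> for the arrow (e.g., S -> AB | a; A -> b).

No ε-productions.
After unit-elimination: S -> Ha | aa | ae | eH | ea; H -> ae | ea.
TERM: introduce A -> a, B -> e and substitute in every rule of length ≥2.

S -> AA | AB | BA | BH | HA; A -> a; B -> e; H -> AB | BA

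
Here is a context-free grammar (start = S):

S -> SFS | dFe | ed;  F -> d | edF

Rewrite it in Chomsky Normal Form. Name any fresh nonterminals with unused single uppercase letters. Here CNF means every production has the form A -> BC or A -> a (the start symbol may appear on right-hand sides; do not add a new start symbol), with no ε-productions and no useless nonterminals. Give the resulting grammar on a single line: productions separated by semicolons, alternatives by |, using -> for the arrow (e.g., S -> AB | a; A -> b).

No ε-productions.
No unit productions to eliminate.
TERM: introduce B -> d, A -> e and substitute in every rule of length ≥2.
BIN: F -> ABF becomes F -> AC, C -> BF; S -> BFA becomes S -> BD, D -> FA; S -> SFS becomes S -> SE, E -> FS.

S -> AB | BD | SE; A -> e; B -> d; C -> BF; D -> FA; E -> FS; F -> d | AC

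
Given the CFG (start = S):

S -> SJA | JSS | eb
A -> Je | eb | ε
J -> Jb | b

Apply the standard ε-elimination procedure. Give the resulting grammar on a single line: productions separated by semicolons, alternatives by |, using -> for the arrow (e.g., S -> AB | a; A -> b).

Nullable set: {A}.
S -> SJA: A nullable, giving SJ | SJA.
Drop A -> ε.
Unchanged (no nullable symbols): S -> JSS; S -> eb; A -> Je; A -> eb; J -> Jb; J -> b.

S -> SJ | eb | JSS | SJA; A -> Je | eb; J -> b | Jb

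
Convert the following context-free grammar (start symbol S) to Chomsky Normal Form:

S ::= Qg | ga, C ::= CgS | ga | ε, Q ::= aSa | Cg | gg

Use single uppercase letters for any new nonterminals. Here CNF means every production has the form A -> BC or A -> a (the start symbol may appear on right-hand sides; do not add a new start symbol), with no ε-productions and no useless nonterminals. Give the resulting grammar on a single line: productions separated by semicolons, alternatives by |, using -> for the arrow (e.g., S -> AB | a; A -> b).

Nullable: {C}; after ε-elimination: S -> Qg | ga; C -> gS | ga | CgS; Q -> g | Cg | gg | aSa.
No unit productions to eliminate.
TERM: introduce B -> a, A -> g and substitute in every rule of length ≥2.
BIN: C -> CAS becomes C -> CD, D -> AS; Q -> BSB becomes Q -> BE, E -> SB.

S -> AB | QA; A -> g; B -> a; C -> AB | AS | CD; D -> AS; E -> SB; Q -> g | AA | BE | CA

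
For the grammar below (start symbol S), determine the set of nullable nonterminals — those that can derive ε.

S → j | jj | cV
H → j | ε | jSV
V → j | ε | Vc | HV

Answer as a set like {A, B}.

Directly nullable (have an ε-rule): {H, V}.
Not nullable: S — each has a terminal in every rule's right-hand side or depends on a non-nullable symbol.

{H, V}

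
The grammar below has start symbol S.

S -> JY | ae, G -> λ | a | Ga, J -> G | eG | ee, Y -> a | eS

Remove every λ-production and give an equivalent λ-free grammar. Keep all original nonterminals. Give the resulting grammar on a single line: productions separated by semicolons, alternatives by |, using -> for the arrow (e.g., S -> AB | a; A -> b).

S -> Y | JY | ae; G -> a | Ga; J -> G | e | eG | ee; Y -> a | eS

Nullable set: {G, J}.
S -> JY: J nullable, giving JY | Y.
Drop G -> λ.
G -> Ga: G nullable, giving Ga | a.
J -> G: G nullable, giving G.
J -> eG: G nullable, giving e | eG.
Unchanged (no nullable symbols): S -> ae; G -> a; J -> ee; Y -> a; Y -> eS.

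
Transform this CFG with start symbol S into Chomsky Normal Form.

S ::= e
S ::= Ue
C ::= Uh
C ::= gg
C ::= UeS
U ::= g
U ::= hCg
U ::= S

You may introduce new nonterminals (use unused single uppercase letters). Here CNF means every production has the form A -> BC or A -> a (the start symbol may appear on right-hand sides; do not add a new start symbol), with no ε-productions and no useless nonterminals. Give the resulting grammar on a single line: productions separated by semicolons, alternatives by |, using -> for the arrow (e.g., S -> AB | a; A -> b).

No ε-productions.
After unit-elimination: S -> e | Ue; C -> Uh | gg | UeS; U -> e | g | Ue | hCg.
TERM: introduce A -> e, D -> g, B -> h and substitute in every rule of length ≥2.
BIN: C -> UAS becomes C -> UE, E -> AS; U -> BCD becomes U -> BF, F -> CD.

S -> e | UA; A -> e; B -> h; C -> DD | UB | UE; D -> g; E -> AS; F -> CD; U -> e | g | BF | UA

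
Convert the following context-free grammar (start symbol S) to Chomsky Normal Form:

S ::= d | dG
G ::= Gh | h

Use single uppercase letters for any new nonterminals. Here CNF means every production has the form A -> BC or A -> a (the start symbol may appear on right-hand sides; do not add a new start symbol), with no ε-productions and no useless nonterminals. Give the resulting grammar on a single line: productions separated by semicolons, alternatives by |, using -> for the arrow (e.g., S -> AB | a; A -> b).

No ε-productions.
No unit productions to eliminate.
TERM: introduce B -> d, A -> h and substitute in every rule of length ≥2.

S -> d | BG; A -> h; B -> d; G -> h | GA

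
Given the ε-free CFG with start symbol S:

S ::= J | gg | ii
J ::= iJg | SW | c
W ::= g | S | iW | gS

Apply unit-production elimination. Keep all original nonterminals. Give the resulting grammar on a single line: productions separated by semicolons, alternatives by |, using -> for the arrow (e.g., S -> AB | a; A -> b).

Unit productions: S->J, W->S.
Unit pairs (A ⇒* B via units): (S,J), (W,J), (W,S).
S: inherits non-unit rules of {J, S} → SW | c | gg | iJg | ii.
J: inherits non-unit rules of {J} → SW | c | iJg.
W: inherits non-unit rules of {J, S, W} → SW | c | g | gS | gg | iJg | iW | ii.

S -> c | SW | gg | ii | iJg; J -> c | SW | iJg; W -> c | g | SW | gS | gg | iW | ii | iJg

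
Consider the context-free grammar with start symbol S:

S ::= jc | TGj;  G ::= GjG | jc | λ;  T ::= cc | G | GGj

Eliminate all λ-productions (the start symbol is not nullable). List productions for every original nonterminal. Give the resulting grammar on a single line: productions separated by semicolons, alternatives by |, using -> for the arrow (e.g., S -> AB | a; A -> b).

S -> j | Gj | Tj | jc | TGj; G -> j | Gj | jG | jc | GjG; T -> G | j | Gj | cc | GGj

Nullable set: {G, T}.
S -> TGj: T, G nullable, giving Gj | TGj | Tj | j.
Drop G -> λ.
G -> GjG: G, G nullable, giving Gj | GjG | j | jG.
T -> G: G nullable, giving G.
T -> GGj: G, G nullable, giving GGj | Gj | j.
Unchanged (no nullable symbols): S -> jc; G -> jc; T -> cc.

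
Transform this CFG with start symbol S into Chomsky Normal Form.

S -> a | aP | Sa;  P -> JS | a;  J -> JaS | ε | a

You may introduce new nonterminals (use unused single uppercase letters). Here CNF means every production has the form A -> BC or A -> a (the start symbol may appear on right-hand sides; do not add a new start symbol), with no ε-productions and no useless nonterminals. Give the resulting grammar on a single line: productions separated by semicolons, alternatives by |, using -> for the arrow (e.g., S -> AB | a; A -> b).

S -> a | AP | SA; A -> a; B -> AS; J -> a | AS | JB; P -> a | AP | JS | SA

Nullable: {J}; after ε-elimination: S -> a | Sa | aP; J -> a | aS | JaS; P -> S | a | JS.
After unit-elimination: S -> a | Sa | aP; J -> a | aS | JaS; P -> a | JS | Sa | aP.
TERM: introduce A -> a and substitute in every rule of length ≥2.
BIN: J -> JAS becomes J -> JB, B -> AS.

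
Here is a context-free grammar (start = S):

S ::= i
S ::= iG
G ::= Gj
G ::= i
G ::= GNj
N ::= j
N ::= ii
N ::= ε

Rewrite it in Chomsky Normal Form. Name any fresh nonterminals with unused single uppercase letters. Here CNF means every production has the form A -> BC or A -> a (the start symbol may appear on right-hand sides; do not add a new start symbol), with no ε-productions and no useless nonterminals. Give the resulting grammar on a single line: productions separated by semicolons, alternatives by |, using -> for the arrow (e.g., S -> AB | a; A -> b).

Nullable: {N}; after ε-elimination: S -> i | iG; G -> i | Gj | GNj; N -> j | ii.
No unit productions to eliminate.
TERM: introduce B -> i, A -> j and substitute in every rule of length ≥2.
BIN: G -> GNA becomes G -> GC, C -> NA.

S -> i | BG; A -> j; B -> i; C -> NA; G -> i | GA | GC; N -> j | BB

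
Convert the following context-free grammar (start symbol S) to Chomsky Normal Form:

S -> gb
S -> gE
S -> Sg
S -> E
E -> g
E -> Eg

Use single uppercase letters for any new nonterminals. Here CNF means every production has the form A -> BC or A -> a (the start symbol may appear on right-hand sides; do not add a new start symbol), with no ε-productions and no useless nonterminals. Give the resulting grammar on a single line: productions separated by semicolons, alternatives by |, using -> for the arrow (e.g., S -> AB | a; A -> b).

No ε-productions.
After unit-elimination: S -> g | Eg | Sg | gE | gb; E -> g | Eg.
TERM: introduce B -> b, A -> g and substitute in every rule of length ≥2.

S -> g | AB | AE | EA | SA; A -> g; B -> b; E -> g | EA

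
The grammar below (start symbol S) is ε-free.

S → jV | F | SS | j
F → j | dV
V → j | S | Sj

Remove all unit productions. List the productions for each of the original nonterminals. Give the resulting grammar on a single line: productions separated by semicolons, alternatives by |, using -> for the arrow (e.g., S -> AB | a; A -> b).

Unit productions: S->F, V->S.
Unit pairs (A ⇒* B via units): (S,F), (V,F), (V,S).
S: inherits non-unit rules of {F, S} → SS | dV | j | jV.
F: inherits non-unit rules of {F} → dV | j.
V: inherits non-unit rules of {F, S, V} → SS | Sj | dV | j | jV.

S -> j | SS | dV | jV; F -> j | dV; V -> j | SS | Sj | dV | jV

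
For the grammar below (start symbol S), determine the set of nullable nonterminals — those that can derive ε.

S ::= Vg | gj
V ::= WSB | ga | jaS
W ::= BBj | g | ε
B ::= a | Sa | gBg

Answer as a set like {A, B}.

Directly nullable (have an ε-rule): {W}.
Not nullable: B, S, V — each has a terminal in every rule's right-hand side or depends on a non-nullable symbol.

{W}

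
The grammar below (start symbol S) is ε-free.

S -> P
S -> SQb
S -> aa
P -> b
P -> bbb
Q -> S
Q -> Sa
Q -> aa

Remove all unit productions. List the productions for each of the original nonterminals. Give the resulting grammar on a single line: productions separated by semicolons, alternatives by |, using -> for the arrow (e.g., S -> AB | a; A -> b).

Unit productions: Q->S, S->P.
Unit pairs (A ⇒* B via units): (Q,P), (Q,S), (S,P).
S: inherits non-unit rules of {P, S} → SQb | aa | b | bbb.
P: inherits non-unit rules of {P} → b | bbb.
Q: inherits non-unit rules of {P, Q, S} → SQb | Sa | aa | b | bbb.

S -> b | aa | SQb | bbb; P -> b | bbb; Q -> b | Sa | aa | SQb | bbb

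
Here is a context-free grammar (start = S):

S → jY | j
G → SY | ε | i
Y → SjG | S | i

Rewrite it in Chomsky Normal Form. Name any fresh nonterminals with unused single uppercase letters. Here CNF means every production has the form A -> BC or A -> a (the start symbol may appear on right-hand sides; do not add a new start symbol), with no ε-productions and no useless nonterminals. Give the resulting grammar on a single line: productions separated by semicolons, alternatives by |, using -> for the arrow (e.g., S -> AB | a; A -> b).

Nullable: {G}; after ε-elimination: S -> j | jY; G -> i | SY; Y -> S | i | Sj | SjG.
After unit-elimination: S -> j | jY; G -> i | SY; Y -> i | j | Sj | jY | SjG.
TERM: introduce A -> j and substitute in every rule of length ≥2.
BIN: Y -> SAG becomes Y -> SB, B -> AG.

S -> j | AY; A -> j; B -> AG; G -> i | SY; Y -> i | j | AY | SA | SB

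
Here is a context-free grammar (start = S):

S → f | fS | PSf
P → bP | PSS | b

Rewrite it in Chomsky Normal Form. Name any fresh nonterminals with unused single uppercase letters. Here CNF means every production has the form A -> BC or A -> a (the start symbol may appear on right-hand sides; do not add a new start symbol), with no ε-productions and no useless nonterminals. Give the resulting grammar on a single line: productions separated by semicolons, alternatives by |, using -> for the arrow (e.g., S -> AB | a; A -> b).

S -> f | BS | PD; A -> b; B -> f; C -> SS; D -> SB; P -> b | AP | PC

No ε-productions.
No unit productions to eliminate.
TERM: introduce A -> b, B -> f and substitute in every rule of length ≥2.
BIN: P -> PSS becomes P -> PC, C -> SS; S -> PSB becomes S -> PD, D -> SB.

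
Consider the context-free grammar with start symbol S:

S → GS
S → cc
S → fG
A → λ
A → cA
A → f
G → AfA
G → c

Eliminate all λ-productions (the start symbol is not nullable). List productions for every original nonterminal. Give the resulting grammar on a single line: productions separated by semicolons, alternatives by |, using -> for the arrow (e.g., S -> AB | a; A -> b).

Nullable set: {A}.
Drop A -> λ.
A -> cA: A nullable, giving c | cA.
G -> AfA: A, A nullable, giving Af | AfA | f | fA.
Unchanged (no nullable symbols): S -> GS; S -> cc; S -> fG; A -> f; G -> c.

S -> GS | cc | fG; A -> c | f | cA; G -> c | f | Af | fA | AfA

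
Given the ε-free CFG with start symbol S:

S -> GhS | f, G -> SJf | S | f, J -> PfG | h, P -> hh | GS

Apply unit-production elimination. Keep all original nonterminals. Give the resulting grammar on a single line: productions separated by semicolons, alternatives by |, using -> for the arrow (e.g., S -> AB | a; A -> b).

S -> f | GhS; G -> f | GhS | SJf; J -> h | PfG; P -> GS | hh

Unit productions: G->S.
Unit pairs (A ⇒* B via units): (G,S).
S: inherits non-unit rules of {S} → GhS | f.
G: inherits non-unit rules of {G, S} → GhS | SJf | f.
J: inherits non-unit rules of {J} → PfG | h.
P: inherits non-unit rules of {P} → GS | hh.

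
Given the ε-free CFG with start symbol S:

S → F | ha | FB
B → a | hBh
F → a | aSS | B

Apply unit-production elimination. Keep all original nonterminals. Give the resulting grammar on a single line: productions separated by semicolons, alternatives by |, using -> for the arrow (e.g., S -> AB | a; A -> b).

S -> a | FB | ha | aSS | hBh; B -> a | hBh; F -> a | aSS | hBh

Unit productions: F->B, S->F.
Unit pairs (A ⇒* B via units): (F,B), (S,B), (S,F).
S: inherits non-unit rules of {B, F, S} → FB | a | aSS | hBh | ha.
B: inherits non-unit rules of {B} → a | hBh.
F: inherits non-unit rules of {B, F} → a | aSS | hBh.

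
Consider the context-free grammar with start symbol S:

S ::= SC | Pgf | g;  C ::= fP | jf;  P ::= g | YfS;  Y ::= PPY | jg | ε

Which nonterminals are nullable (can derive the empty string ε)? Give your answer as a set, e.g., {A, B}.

{Y}

Directly nullable (have an ε-rule): {Y}.
Not nullable: C, P, S — each has a terminal in every rule's right-hand side or depends on a non-nullable symbol.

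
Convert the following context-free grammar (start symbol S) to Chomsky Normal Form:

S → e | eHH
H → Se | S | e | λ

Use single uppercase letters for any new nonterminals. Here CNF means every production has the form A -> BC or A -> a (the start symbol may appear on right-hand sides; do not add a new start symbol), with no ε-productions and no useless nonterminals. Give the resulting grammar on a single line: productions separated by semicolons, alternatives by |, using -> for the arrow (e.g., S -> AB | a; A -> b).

S -> e | AC | AH; A -> e; B -> HH; C -> HH; H -> e | AB | AH | SA

Nullable: {H}; after ε-elimination: S -> e | eH | eHH; H -> S | e | Se.
After unit-elimination: S -> e | eH | eHH; H -> e | Se | eH | eHH.
TERM: introduce A -> e and substitute in every rule of length ≥2.
BIN: H -> AHH becomes H -> AB, B -> HH; S -> AHH becomes S -> AC, C -> HH.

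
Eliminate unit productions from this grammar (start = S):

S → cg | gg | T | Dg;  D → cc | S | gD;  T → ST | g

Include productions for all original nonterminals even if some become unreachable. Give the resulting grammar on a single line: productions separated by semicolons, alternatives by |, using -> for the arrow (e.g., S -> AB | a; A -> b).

S -> g | Dg | ST | cg | gg; D -> g | Dg | ST | cc | cg | gD | gg; T -> g | ST

Unit productions: D->S, S->T.
Unit pairs (A ⇒* B via units): (D,S), (D,T), (S,T).
S: inherits non-unit rules of {S, T} → Dg | ST | cg | g | gg.
D: inherits non-unit rules of {D, S, T} → Dg | ST | cc | cg | g | gD | gg.
T: inherits non-unit rules of {T} → ST | g.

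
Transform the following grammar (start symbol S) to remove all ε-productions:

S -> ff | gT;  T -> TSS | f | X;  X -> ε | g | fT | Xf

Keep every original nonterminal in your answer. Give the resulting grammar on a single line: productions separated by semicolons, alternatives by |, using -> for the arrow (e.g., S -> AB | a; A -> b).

S -> g | ff | gT; T -> X | f | SS | TSS; X -> f | g | Xf | fT

Nullable set: {T, X}.
S -> gT: T nullable, giving g | gT.
T -> TSS: T nullable, giving SS | TSS.
T -> X: X nullable, giving X.
Drop X -> ε.
X -> Xf: X nullable, giving Xf | f.
X -> fT: T nullable, giving f | fT.
Unchanged (no nullable symbols): S -> ff; T -> f; X -> g.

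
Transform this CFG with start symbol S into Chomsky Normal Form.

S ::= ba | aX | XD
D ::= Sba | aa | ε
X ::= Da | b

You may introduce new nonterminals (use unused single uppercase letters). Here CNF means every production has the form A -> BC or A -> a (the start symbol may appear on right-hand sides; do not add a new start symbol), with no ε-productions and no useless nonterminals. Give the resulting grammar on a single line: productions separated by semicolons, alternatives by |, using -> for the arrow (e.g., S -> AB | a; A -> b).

Nullable: {D}; after ε-elimination: S -> X | XD | aX | ba; D -> aa | Sba; X -> a | b | Da.
After unit-elimination: S -> a | b | Da | XD | aX | ba; D -> aa | Sba; X -> a | b | Da.
TERM: introduce B -> a, A -> b and substitute in every rule of length ≥2.
BIN: D -> SAB becomes D -> SC, C -> AB.

S -> a | b | AB | BX | DB | XD; A -> b; B -> a; C -> AB; D -> BB | SC; X -> a | b | DB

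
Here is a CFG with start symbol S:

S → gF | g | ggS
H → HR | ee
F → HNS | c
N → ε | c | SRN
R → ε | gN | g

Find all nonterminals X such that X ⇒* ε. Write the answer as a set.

{N, R}

Directly nullable (have an ε-rule): {N, R}.
Not nullable: F, H, S — each has a terminal in every rule's right-hand side or depends on a non-nullable symbol.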